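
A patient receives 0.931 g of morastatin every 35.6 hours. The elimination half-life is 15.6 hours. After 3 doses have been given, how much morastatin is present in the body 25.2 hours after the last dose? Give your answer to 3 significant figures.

The 3 doses were given 96.4, 60.8, 25.2 hours ago.
Total = 0.931·(1/2)^(96.4/15.6) + 0.931·(1/2)^(60.8/15.6) + 0.931·(1/2)^(25.2/15.6)
      = 0.012845 + 0.062475 + 0.30386 ≈ 0.37918 g.

0.379 g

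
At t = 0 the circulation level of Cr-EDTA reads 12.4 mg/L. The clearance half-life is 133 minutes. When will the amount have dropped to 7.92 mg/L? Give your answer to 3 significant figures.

Fraction remaining = 7.92/12.4 ≈ 0.63871.
n = log₂(12.4/7.92) = ln(1.5657)/ln 2 ≈ 0.64677 half-lives.
t = n × t½ = 0.64677 × 133 ≈ 86.02 minutes.

86.0 minutes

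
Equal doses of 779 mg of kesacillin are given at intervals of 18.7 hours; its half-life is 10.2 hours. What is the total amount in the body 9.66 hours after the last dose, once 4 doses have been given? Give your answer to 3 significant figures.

558 mg

The 4 doses were given 65.76, 47.06, 28.36, 9.66 hours ago.
Total = 779·(1/2)^(65.76/10.2) + 779·(1/2)^(47.06/10.2) + 779·(1/2)^(28.36/10.2) + 779·(1/2)^(9.66/10.2)
      = 8.9285 + 31.818 + 113.39 + 404.06 ≈ 558.19 mg.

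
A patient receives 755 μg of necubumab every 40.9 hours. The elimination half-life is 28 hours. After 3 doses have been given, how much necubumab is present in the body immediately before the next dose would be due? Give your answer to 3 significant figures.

410 μg

The 3 doses were given 122.7, 81.8, 40.9 hours ago.
Total = 755·(1/2)^(122.7/28) + 755·(1/2)^(81.8/28) + 755·(1/2)^(40.9/28)
      = 36.207 + 99.657 + 274.3 ≈ 410.17 μg.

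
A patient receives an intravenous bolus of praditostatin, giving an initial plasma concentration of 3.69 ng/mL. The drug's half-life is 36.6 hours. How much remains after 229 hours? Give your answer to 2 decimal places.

0.05 ng/mL

Number of half-lives: n = 229/36.6 ≈ 6.2568.
Remaining = 3.69 × (1/2)^6.2568 = 3.69 × 0.013077 ≈ 0.048254 ng/mL.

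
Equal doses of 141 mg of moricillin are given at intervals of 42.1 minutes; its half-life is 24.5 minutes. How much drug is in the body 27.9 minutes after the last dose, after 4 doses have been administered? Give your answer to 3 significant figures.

The 4 doses were given 154.2, 112.1, 70, 27.9 minutes ago.
Total = 141·(1/2)^(154.2/24.5) + 141·(1/2)^(112.1/24.5) + 141·(1/2)^(70/24.5) + 141·(1/2)^(27.9/24.5)
      = 1.7971 + 5.9136 + 19.46 + 64.034 ≈ 91.205 mg.

91.2 mg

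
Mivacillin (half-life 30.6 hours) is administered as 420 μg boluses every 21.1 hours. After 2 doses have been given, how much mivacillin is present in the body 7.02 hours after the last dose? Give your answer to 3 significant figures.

580 μg

The 2 doses were given 28.12, 7.02 hours ago.
Total = 420·(1/2)^(28.12/30.6) + 420·(1/2)^(7.02/30.6)
      = 222.13 + 358.25 ≈ 580.39 μg.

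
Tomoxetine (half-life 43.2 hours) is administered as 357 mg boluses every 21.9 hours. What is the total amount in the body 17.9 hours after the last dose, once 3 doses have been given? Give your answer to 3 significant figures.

589 mg

The 3 doses were given 61.7, 39.8, 17.9 hours ago.
Total = 357·(1/2)^(61.7/43.2) + 357·(1/2)^(39.8/43.2) + 357·(1/2)^(17.9/43.2)
      = 132.66 + 188.51 + 267.88 ≈ 589.04 mg.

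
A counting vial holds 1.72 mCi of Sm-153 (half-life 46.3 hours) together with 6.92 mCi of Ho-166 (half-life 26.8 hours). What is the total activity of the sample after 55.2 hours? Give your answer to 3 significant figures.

2.41 mCi

Sm-153: 1.72 × (1/2)^(55.2/46.3) = 1.72 × (1/2)^1.1922 ≈ 0.75272 mCi.
Ho-166: 6.92 × (1/2)^(55.2/26.8) = 6.92 × (1/2)^2.0597 ≈ 1.6599 mCi.
Total = 0.75272 + 1.6599 ≈ 2.4126 mCi.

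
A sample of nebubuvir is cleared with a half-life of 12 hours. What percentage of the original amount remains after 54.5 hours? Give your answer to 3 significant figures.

n = 54.5/12 ≈ 4.5417 half-lives.
Fraction remaining = (1/2)^4.5417 ≈ 0.042936, i.e. 4.2936%.

4.29%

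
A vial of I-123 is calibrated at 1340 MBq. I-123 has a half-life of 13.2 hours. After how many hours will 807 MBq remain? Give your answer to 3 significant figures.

9.66 hours

Fraction remaining = 807/1340 ≈ 0.60224.
n = log₂(1340/807) = ln(1.6605)/ln 2 ≈ 0.73159 half-lives.
t = n × t½ = 0.73159 × 13.2 ≈ 9.657 hours.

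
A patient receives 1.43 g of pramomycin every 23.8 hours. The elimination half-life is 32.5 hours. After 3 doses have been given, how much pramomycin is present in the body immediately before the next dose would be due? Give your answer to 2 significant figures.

1.7 g

The 3 doses were given 71.4, 47.6, 23.8 hours ago.
Total = 1.43·(1/2)^(71.4/32.5) + 1.43·(1/2)^(47.6/32.5) + 1.43·(1/2)^(23.8/32.5)
      = 0.31189 + 0.51813 + 0.86077 ≈ 1.6908 g.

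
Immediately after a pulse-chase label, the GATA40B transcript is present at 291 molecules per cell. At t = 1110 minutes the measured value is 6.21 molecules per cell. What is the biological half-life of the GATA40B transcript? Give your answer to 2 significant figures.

200 minutes

A/A₀ = 6.21/291 ≈ 0.02134.
n = log₂(46.86) ≈ 5.5503 half-lives elapsed in 1110 minutes.
t½ = 1110/5.5503 ≈ 199.99 minutes.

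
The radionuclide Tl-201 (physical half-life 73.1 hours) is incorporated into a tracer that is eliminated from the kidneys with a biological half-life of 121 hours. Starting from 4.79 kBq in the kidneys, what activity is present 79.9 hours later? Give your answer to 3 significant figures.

1/t_eff = 1/t_phys + 1/t_biol = 1/73.1 + 1/121 = 0.021944 per hour.
t_eff = 73.1 × 121 / (73.1 + 121) ≈ 45.57 hours.
Remaining = 4.79 × (1/2)^(79.9/45.57) = 4.79 × (1/2)^1.7534 ≈ 1.4208 kBq.

1.42 kBq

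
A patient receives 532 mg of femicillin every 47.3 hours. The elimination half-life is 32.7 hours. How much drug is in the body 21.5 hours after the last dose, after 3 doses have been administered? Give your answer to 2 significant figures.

The 3 doses were given 116.1, 68.8, 21.5 hours ago.
Total = 532·(1/2)^(116.1/32.7) + 532·(1/2)^(68.8/32.7) + 532·(1/2)^(21.5/32.7)
      = 45.406 + 123.75 + 337.28 ≈ 506.44 mg.

510 mg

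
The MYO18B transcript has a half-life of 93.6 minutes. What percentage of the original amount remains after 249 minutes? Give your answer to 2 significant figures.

n = 249/93.6 ≈ 2.6603 half-lives.
Fraction remaining = (1/2)^2.6603 ≈ 0.15819, i.e. 15.819%.

16%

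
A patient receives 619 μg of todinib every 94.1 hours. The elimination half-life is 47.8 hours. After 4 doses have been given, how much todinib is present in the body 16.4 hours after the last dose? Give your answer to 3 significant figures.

The 4 doses were given 298.7, 204.6, 110.5, 16.4 hours ago.
Total = 619·(1/2)^(298.7/47.8) + 619·(1/2)^(204.6/47.8) + 619·(1/2)^(110.5/47.8) + 619·(1/2)^(16.4/47.8)
      = 8.1389 + 31.855 + 124.68 + 487.99 ≈ 652.66 μg.

653 μg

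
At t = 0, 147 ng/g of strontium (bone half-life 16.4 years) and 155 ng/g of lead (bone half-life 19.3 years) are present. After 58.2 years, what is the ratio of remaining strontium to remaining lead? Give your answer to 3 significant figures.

0.655

strontium: 147 × (1/2)^(58.2/16.4) = 147 × (1/2)^3.5488 ≈ 12.561 ng/g.
lead: 155 × (1/2)^(58.2/19.3) = 155 × (1/2)^3.0155 ≈ 19.167 ng/g.
Ratio ≈ 12.561 / 19.167 ≈ 0.65534.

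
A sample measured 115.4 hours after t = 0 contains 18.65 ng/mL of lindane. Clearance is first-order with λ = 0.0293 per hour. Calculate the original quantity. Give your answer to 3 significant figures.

t½ = ln 2 / λ = 0.69315 / 0.0293 ≈ 23.657 hours.
Number of half-lives elapsed: n = 115.4/23.657 ≈ 4.8781.
A₀ = A × 2^n = 18.65 × 2^4.8781 = 18.65 × 29.407 ≈ 548.43 ng/mL.

548 ng/mL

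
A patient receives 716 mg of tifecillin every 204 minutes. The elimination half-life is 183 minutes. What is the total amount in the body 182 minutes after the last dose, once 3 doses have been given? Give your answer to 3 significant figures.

The 3 doses were given 590, 386, 182 minutes ago.
Total = 716·(1/2)^(590/183) + 716·(1/2)^(386/183) + 716·(1/2)^(182/183)
      = 76.627 + 165.94 + 359.36 ≈ 601.93 mg.

602 mg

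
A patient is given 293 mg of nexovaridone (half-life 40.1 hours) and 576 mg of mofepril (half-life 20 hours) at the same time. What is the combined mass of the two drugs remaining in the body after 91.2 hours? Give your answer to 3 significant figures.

nexovaridone: 293 × (1/2)^(91.2/40.1) = 293 × (1/2)^2.2743 ≈ 60.566 mg.
mofepril: 576 × (1/2)^(91.2/20) = 576 × (1/2)^4.56 ≈ 24.419 mg.
Total = 60.566 + 24.419 ≈ 84.985 mg.

85.0 mg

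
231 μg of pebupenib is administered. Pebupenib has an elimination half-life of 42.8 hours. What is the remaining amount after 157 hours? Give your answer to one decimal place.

Number of half-lives: n = 157/42.8 ≈ 3.6682.
Remaining = 231 × (1/2)^3.6682 = 231 × 0.07866 ≈ 18.17 μg.

18.2 μg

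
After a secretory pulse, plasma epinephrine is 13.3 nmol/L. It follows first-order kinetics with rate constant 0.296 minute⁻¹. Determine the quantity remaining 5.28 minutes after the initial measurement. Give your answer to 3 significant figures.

t½ = ln 2 / k = 0.69315 / 0.296 ≈ 2.3417 minutes.
Number of half-lives: n = 5.28/2.3417 ≈ 2.2548.
Remaining = 13.3 × (1/2)^2.2548 = 13.3 × 0.20953 ≈ 2.7868 nmol/L.

2.79 nmol/L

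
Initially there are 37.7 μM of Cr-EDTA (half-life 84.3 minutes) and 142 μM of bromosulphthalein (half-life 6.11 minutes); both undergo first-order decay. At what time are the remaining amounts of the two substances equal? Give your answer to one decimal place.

12.6 minutes

Set 37.7·(1/2)^(t/84.3) = 142·(1/2)^(t/6.11).
Taking log₂: log₂(37.7/142) = t·(1/84.3 − 1/6.11).
log₂(0.26549) = -1.9133; 1/84.3 − 1/6.11 = -0.1518.
t = -1.9133 / -0.1518 ≈ 12.603 minutes.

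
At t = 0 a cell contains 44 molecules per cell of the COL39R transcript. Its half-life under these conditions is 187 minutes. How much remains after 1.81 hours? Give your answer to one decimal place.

Convert the elapsed time: 1.81 hours = 108.6 minutes.
Number of half-lives: n = 108.6/187 ≈ 0.58075.
Remaining = 44 × (1/2)^0.58075 = 44 × 0.66862 ≈ 29.419 molecules per cell.

29.4 molecules per cell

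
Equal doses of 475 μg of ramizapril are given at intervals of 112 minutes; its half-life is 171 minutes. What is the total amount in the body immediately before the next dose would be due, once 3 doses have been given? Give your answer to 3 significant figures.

The 3 doses were given 336, 224, 112 minutes ago.
Total = 475·(1/2)^(336/171) + 475·(1/2)^(224/171) + 475·(1/2)^(112/171)
      = 121.67 + 191.59 + 301.67 ≈ 614.93 μg.

615 μg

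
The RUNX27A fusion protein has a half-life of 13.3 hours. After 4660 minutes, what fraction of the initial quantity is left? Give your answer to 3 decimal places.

0.017

4660 minutes = 77.6667 hours.
n = 77.6667/13.3 ≈ 5.8396 half-lives.
Fraction remaining = (1/2)^5.8396 ≈ 0.017462.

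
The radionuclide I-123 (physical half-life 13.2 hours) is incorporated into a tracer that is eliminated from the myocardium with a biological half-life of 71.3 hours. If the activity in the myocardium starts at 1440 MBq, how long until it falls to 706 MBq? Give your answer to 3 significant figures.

1/t_eff = 1/t_phys + 1/t_biol = 1/13.2 + 1/71.3 = 0.089783 per hour.
t_eff = 13.2 × 71.3 / (13.2 + 71.3) ≈ 11.138 hours.
n = log₂(1440/706) ≈ 1.0283; t = 1.0283 × 11.138 ≈ 11.454 hours.

11.5 hours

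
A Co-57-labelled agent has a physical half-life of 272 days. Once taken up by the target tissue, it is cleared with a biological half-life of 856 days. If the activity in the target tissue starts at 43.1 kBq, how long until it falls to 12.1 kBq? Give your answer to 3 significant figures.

378 days

1/t_eff = 1/t_phys + 1/t_biol = 1/272 + 1/856 = 0.0048447 per day.
t_eff = 272 × 856 / (272 + 856) ≈ 206.41 days.
n = log₂(43.1/12.1) ≈ 1.8327; t = 1.8327 × 206.41 ≈ 378.29 days.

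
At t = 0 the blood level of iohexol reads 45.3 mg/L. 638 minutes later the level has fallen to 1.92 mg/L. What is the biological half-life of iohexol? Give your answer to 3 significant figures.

A/A₀ = 1.92/45.3 ≈ 0.042384.
n = log₂(23.594) ≈ 4.5603 half-lives elapsed in 638 minutes.
t½ = 638/4.5603 ≈ 139.9 minutes.

140 minutes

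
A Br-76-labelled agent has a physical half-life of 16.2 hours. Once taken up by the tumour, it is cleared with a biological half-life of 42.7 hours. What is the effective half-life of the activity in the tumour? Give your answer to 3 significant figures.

11.7 hours

1/t_eff = 1/t_phys + 1/t_biol = 1/16.2 + 1/42.7 = 0.085148 per hour.
t_eff = 16.2 × 42.7 / (16.2 + 42.7) ≈ 11.744 hours.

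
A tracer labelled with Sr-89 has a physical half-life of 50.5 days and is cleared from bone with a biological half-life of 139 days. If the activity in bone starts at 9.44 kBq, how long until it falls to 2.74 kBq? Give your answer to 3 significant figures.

66.1 days

1/t_eff = 1/t_phys + 1/t_biol = 1/50.5 + 1/139 = 0.026996 per day.
t_eff = 50.5 × 139 / (50.5 + 139) ≈ 37.042 days.
n = log₂(9.44/2.74) ≈ 1.7846; t = 1.7846 × 37.042 ≈ 66.106 days.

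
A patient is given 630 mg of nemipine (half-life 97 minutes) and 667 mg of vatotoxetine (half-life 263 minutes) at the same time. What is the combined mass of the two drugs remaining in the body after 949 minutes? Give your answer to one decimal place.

nemipine: 630 × (1/2)^(949/97) = 630 × (1/2)^9.7835 ≈ 0.71485 mg.
vatotoxetine: 667 × (1/2)^(949/263) = 667 × (1/2)^3.6084 ≈ 54.689 mg.
Total = 0.71485 + 54.689 ≈ 55.404 mg.

55.4 mg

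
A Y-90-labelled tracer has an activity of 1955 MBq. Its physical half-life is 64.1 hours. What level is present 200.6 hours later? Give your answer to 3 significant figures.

Number of half-lives: n = 200.6/64.1 ≈ 3.1295.
Remaining = 1955 × (1/2)^3.1295 = 1955 × 0.11427 ≈ 223.4 MBq.

223 MBq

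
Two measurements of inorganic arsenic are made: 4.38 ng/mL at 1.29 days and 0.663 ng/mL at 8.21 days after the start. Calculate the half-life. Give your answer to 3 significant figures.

2.54 days

Over Δt = 8.21 − 1.29 = 6.92 days, the level fell by a factor of 4.38/0.663 ≈ 6.6063.
n = log₂(6.6063) ≈ 2.7239 half-lives, so t½ = 6.92/2.7239 ≈ 2.5405 days.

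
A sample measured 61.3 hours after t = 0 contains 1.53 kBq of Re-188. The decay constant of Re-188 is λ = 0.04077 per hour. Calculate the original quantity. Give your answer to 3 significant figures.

t½ = ln 2 / λ = 0.69315 / 0.04077 ≈ 17.001 hours.
Number of half-lives elapsed: n = 61.3/17.001 ≈ 3.6056.
A₀ = A × 2^n = 1.53 × 2^3.6056 = 1.53 × 12.173 ≈ 18.624 kBq.

18.6 kBq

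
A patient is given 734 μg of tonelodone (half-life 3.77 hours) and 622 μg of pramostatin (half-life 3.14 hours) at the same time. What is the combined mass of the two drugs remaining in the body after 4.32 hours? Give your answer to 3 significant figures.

tonelodone: 734 × (1/2)^(4.32/3.77) = 734 × (1/2)^1.1459 ≈ 331.7 μg.
pramostatin: 622 × (1/2)^(4.32/3.14) = 622 × (1/2)^1.3758 ≈ 239.68 μg.
Total = 331.7 + 239.68 ≈ 571.38 μg.

571 μg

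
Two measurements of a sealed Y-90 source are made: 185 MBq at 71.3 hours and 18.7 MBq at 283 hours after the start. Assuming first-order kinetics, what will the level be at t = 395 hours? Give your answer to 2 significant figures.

5.6 MBq

Over Δt = 283 − 71.3 = 211.7 hours, the level fell by a factor of 185/18.7 ≈ 9.893.
n = log₂(9.893) ≈ 3.3064 half-lives, so t½ = 211.7/3.3064 ≈ 64.027 hours.
From t = 283 to t = 395: 18.7 × (1/2)^((395−283)/64.027) ≈ 5.5624 MBq.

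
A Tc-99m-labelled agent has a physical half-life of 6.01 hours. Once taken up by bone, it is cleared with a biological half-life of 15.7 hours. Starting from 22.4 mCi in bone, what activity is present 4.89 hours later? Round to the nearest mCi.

1/t_eff = 1/t_phys + 1/t_biol = 1/6.01 + 1/15.7 = 0.23008 per hour.
t_eff = 6.01 × 15.7 / (6.01 + 15.7) ≈ 4.3462 hours.
Remaining = 22.4 × (1/2)^(4.89/4.3462) = 22.4 × (1/2)^1.1251 ≈ 10.27 mCi.

10 mCi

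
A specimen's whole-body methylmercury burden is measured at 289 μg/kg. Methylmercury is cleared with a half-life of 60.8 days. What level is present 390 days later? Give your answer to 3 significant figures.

3.39 μg/kg

Number of half-lives: n = 390/60.8 ≈ 6.4145.
Remaining = 289 × (1/2)^6.4145 = 289 × 0.011723 ≈ 3.388 μg/kg.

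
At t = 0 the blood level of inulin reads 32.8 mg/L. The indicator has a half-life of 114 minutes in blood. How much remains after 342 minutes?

4.1 mg/L

Elapsed time is 3 half-lives (342/114).
Each half-life halves the amount: 32.8 × (1/2)^3 = 32.8/8 = 4.1 mg/L.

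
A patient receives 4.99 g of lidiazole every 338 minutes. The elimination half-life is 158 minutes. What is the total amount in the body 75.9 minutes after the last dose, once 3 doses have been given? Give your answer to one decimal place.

4.6 g

The 3 doses were given 751.9, 413.9, 75.9 minutes ago.
Total = 4.99·(1/2)^(751.9/158) + 4.99·(1/2)^(413.9/158) + 4.99·(1/2)^(75.9/158)
      = 0.18431 + 0.81193 + 3.5768 ≈ 4.573 g.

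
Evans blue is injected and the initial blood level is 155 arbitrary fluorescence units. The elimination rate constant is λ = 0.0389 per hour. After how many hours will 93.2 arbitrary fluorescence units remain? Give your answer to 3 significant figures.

t½ = ln 2 / λ = 0.69315 / 0.0389 ≈ 17.819 hours.
Fraction remaining = 93.2/155 ≈ 0.60129.
n = log₂(155/93.2) = ln(1.6631)/ln 2 ≈ 0.73387 half-lives.
t = n × t½ = 0.73387 × 17.819 ≈ 13.077 hours.

13.1 hours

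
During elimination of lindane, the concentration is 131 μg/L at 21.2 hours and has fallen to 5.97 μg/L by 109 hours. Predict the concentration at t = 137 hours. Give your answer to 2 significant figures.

2.2 μg/L

Over Δt = 109 − 21.2 = 87.8 hours, the level fell by a factor of 131/5.97 ≈ 21.943.
n = log₂(21.943) ≈ 4.4557 half-lives, so t½ = 87.8/4.4557 ≈ 19.705 hours.
From t = 109 to t = 137: 5.97 × (1/2)^((137−109)/19.705) ≈ 2.2296 μg/L.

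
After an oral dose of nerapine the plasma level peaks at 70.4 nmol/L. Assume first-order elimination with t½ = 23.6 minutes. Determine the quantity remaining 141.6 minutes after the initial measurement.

1.1 nmol/L

Elapsed time is 6 half-lives (141.6/23.6).
Each half-life halves the amount: 70.4 × (1/2)^6 = 70.4/64 = 1.1 nmol/L.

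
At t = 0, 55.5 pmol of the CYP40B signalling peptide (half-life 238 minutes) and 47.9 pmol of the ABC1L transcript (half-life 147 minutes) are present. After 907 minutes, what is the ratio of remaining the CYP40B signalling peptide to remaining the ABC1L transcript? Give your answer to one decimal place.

CYP40B signalling peptide: 55.5 × (1/2)^(907/238) = 55.5 × (1/2)^3.8109 ≈ 3.9545 pmol.
ABC1L transcript: 47.9 × (1/2)^(907/147) = 47.9 × (1/2)^6.1701 ≈ 0.66521 pmol.
Ratio ≈ 3.9545 / 0.66521 ≈ 5.9447.

5.9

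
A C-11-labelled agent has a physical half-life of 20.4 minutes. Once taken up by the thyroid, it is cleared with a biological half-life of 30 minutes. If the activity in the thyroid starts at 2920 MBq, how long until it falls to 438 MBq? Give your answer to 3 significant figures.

1/t_eff = 1/t_phys + 1/t_biol = 1/20.4 + 1/30 = 0.082353 per minute.
t_eff = 20.4 × 30 / (20.4 + 30) ≈ 12.143 minutes.
n = log₂(2920/438) ≈ 2.737; t = 2.737 × 12.143 ≈ 33.235 minutes.

33.2 minutes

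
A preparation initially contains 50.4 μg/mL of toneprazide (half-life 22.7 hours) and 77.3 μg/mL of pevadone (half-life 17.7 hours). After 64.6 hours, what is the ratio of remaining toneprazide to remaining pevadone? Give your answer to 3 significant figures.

1.14

toneprazide: 50.4 × (1/2)^(64.6/22.7) = 50.4 × (1/2)^2.8458 ≈ 7.0106 μg/mL.
pevadone: 77.3 × (1/2)^(64.6/17.7) = 77.3 × (1/2)^3.6497 ≈ 6.1589 μg/mL.
Ratio ≈ 7.0106 / 6.1589 ≈ 1.1383.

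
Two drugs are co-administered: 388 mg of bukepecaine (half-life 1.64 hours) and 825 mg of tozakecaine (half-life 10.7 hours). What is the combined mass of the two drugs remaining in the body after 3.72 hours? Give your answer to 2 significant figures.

730 mg

bukepecaine: 388 × (1/2)^(3.72/1.64) = 388 × (1/2)^2.2683 ≈ 80.539 mg.
tozakecaine: 825 × (1/2)^(3.72/10.7) = 825 × (1/2)^0.34766 ≈ 648.33 mg.
Total = 80.539 + 648.33 ≈ 728.87 mg.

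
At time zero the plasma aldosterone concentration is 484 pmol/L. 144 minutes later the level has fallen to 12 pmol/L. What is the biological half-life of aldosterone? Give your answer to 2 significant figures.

27 minutes

A/A₀ = 12/484 ≈ 0.024793.
n = log₂(40.333) ≈ 5.3339 half-lives elapsed in 144 minutes.
t½ = 144/5.3339 ≈ 26.997 minutes.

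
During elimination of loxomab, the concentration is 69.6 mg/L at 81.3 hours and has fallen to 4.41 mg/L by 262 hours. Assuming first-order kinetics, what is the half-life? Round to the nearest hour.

45 hours

Over Δt = 262 − 81.3 = 180.7 hours, the level fell by a factor of 69.6/4.41 ≈ 15.782.
n = log₂(15.782) ≈ 3.9802 half-lives, so t½ = 180.7/3.9802 ≈ 45.399 hours.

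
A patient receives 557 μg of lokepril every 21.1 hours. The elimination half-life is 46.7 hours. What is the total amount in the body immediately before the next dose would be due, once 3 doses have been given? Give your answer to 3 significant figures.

923 μg

The 3 doses were given 63.3, 42.2, 21.1 hours ago.
Total = 557·(1/2)^(63.3/46.7) + 557·(1/2)^(42.2/46.7) + 557·(1/2)^(21.1/46.7)
      = 217.68 + 297.74 + 407.23 ≈ 922.65 μg.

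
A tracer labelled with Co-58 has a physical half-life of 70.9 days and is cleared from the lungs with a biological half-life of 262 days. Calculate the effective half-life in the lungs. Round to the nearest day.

1/t_eff = 1/t_phys + 1/t_biol = 1/70.9 + 1/262 = 0.017921 per day.
t_eff = 70.9 × 262 / (70.9 + 262) ≈ 55.8 days.

56 days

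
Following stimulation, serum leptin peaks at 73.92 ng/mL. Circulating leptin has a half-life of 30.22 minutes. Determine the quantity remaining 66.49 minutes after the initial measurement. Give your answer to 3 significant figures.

16.1 ng/mL

Number of half-lives: n = 66.49/30.22 ≈ 2.2002.
Remaining = 73.92 × (1/2)^2.2002 = 73.92 × 0.21761 ≈ 16.086 ng/mL.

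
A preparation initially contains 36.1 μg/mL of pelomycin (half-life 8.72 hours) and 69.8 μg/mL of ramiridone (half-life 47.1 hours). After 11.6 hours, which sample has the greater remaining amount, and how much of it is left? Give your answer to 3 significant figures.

ramiridone, 58.8 μg/mL

pelomycin: 36.1 × (1/2)^1.3303 ≈ 14.357 μg/mL.
ramiridone: 69.8 × (1/2)^0.24628 ≈ 58.846 μg/mL.
Ramiridone has more remaining, at ≈ 58.846 μg/mL.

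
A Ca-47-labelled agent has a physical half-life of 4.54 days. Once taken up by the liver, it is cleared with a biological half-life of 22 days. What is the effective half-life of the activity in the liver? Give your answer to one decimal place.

3.8 days

1/t_eff = 1/t_phys + 1/t_biol = 1/4.54 + 1/22 = 0.26572 per day.
t_eff = 4.54 × 22 / (4.54 + 22) ≈ 3.7634 days.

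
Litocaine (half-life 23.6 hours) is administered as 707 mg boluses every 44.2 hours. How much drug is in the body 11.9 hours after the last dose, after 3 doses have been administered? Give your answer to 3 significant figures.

672 mg

The 3 doses were given 100.3, 56.1, 11.9 hours ago.
Total = 707·(1/2)^(100.3/23.6) + 707·(1/2)^(56.1/23.6) + 707·(1/2)^(11.9/23.6)
      = 37.157 + 136.09 + 498.46 ≈ 671.71 mg.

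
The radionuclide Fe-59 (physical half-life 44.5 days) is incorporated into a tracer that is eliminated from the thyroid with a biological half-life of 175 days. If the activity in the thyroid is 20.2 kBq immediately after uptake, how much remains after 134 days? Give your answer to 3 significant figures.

1/t_eff = 1/t_phys + 1/t_biol = 1/44.5 + 1/175 = 0.028186 per day.
t_eff = 44.5 × 175 / (44.5 + 175) ≈ 35.478 days.
Remaining = 20.2 × (1/2)^(134/35.478) = 20.2 × (1/2)^3.777 ≈ 1.4736 kBq.

1.47 kBq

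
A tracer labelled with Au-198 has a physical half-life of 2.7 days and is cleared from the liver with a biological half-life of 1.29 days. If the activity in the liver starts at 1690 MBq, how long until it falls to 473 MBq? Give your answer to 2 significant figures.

1/t_eff = 1/t_phys + 1/t_biol = 1/2.7 + 1/1.29 = 1.1456 per day.
t_eff = 2.7 × 1.29 / (2.7 + 1.29) ≈ 0.87293 days.
n = log₂(1690/473) ≈ 1.8371; t = 1.8371 × 0.87293 ≈ 1.6037 days.

1.6 days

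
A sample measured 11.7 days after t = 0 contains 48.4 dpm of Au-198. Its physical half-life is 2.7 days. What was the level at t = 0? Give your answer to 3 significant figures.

976 dpm

Number of half-lives elapsed: n = 11.7/2.7 ≈ 4.3333.
A₀ = A × 2^n = 48.4 × 2^4.3333 = 48.4 × 20.159 ≈ 975.68 dpm.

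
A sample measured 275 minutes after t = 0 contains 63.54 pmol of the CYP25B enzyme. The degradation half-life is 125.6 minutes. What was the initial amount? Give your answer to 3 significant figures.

Number of half-lives elapsed: n = 275/125.6 ≈ 2.1895.
A₀ = A × 2^n = 63.54 × 2^2.1895 = 63.54 × 4.5614 ≈ 289.83 pmol.

290 pmol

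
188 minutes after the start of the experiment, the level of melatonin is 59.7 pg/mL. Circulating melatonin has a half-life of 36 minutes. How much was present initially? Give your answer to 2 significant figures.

2200 pg/mL

Number of half-lives elapsed: n = 188/36 ≈ 5.2222.
A₀ = A × 2^n = 59.7 × 2^5.2222 = 59.7 × 37.329 ≈ 2228.5 pg/mL.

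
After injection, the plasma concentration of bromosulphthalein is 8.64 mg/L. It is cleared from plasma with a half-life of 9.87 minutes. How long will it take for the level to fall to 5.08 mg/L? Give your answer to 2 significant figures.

7.6 minutes

Fraction remaining = 5.08/8.64 ≈ 0.58796.
n = log₂(8.64/5.08) = ln(1.7008)/ln 2 ≈ 0.7662 half-lives.
t = n × t½ = 0.7662 × 9.87 ≈ 7.5624 minutes.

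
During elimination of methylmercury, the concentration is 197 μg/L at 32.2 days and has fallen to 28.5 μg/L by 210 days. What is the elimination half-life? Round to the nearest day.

Over Δt = 210 − 32.2 = 177.8 days, the level fell by a factor of 197/28.5 ≈ 6.9123.
n = log₂(6.9123) ≈ 2.7892 half-lives, so t½ = 177.8/2.7892 ≈ 63.747 days.

64 days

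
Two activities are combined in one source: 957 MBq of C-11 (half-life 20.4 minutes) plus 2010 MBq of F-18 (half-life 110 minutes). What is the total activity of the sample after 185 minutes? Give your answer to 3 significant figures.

C-11: 957 × (1/2)^(185/20.4) = 957 × (1/2)^9.0686 ≈ 1.7823 MBq.
F-18: 2010 × (1/2)^(185/110) = 2010 × (1/2)^1.6818 ≈ 626.5 MBq.
Total = 1.7823 + 626.5 ≈ 628.28 MBq.

628 MBq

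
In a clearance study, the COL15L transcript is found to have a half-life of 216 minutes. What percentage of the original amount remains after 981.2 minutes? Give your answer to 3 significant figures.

4.29%

n = 981.2/216 ≈ 4.5426 half-lives.
Fraction remaining = (1/2)^4.5426 ≈ 0.042909, i.e. 4.2909%.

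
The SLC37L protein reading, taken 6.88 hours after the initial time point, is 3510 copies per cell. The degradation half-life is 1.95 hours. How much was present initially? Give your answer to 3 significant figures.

40500 copies per cell

Number of half-lives elapsed: n = 6.88/1.95 ≈ 3.5282.
A₀ = A × 2^n = 3510 × 2^3.5282 = 3510 × 11.537 ≈ 40495 copies per cell.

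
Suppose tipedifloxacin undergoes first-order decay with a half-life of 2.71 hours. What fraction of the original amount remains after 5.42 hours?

0.25

n = 5.42/2.71 ≈ 2 half-lives.
Fraction remaining = (1/2)^2 ≈ 0.25.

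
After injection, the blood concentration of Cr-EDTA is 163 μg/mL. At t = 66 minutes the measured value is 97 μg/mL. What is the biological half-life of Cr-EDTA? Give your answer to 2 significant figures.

A/A₀ = 97/163 ≈ 0.59509.
n = log₂(1.6804) ≈ 0.74882 half-lives elapsed in 66 minutes.
t½ = 66/0.74882 ≈ 88.139 minutes.

88 minutes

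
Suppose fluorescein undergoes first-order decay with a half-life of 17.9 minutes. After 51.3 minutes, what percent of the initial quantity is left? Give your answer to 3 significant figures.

13.7%

n = 51.3/17.9 ≈ 2.8659 half-lives.
Fraction remaining = (1/2)^2.8659 ≈ 0.13717, i.e. 13.717%.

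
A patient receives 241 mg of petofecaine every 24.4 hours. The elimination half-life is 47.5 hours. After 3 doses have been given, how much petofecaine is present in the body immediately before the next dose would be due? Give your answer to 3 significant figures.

370 mg

The 3 doses were given 73.2, 48.8, 24.4 hours ago.
Total = 241·(1/2)^(73.2/47.5) + 241·(1/2)^(48.8/47.5) + 241·(1/2)^(24.4/47.5)
      = 82.816 + 118.24 + 168.8 ≈ 369.86 mg.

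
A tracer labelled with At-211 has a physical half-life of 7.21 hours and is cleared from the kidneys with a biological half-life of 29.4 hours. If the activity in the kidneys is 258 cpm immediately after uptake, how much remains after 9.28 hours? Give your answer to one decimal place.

1/t_eff = 1/t_phys + 1/t_biol = 1/7.21 + 1/29.4 = 0.17271 per hour.
t_eff = 7.21 × 29.4 / (7.21 + 29.4) ≈ 5.7901 hours.
Remaining = 258 × (1/2)^(9.28/5.7901) = 258 × (1/2)^1.6027 ≈ 84.946 cpm.

84.9 cpm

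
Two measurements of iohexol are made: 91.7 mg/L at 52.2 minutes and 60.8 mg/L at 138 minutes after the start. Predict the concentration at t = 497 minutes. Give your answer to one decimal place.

Over Δt = 138 − 52.2 = 85.8 minutes, the level fell by a factor of 91.7/60.8 ≈ 1.5082.
n = log₂(1.5082) ≈ 0.59285 half-lives, so t½ = 85.8/0.59285 ≈ 144.72 minutes.
From t = 138 to t = 497: 60.8 × (1/2)^((497−138)/144.72) ≈ 10.894 mg/L.

10.9 mg/L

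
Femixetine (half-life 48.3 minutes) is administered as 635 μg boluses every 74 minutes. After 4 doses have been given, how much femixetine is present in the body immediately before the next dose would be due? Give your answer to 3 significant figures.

331 μg

The 4 doses were given 296, 222, 148, 74 minutes ago.
Total = 635·(1/2)^(296/48.3) + 635·(1/2)^(222/48.3) + 635·(1/2)^(148/48.3) + 635·(1/2)^(74/48.3)
      = 9.0772 + 26.252 + 75.921 + 219.57 ≈ 330.82 μg.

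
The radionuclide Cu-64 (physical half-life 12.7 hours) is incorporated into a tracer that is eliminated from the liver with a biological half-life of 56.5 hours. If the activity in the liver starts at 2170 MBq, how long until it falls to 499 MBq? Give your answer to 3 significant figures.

1/t_eff = 1/t_phys + 1/t_biol = 1/12.7 + 1/56.5 = 0.096439 per hour.
t_eff = 12.7 × 56.5 / (12.7 + 56.5) ≈ 10.369 hours.
n = log₂(2170/499) ≈ 2.1206; t = 2.1206 × 10.369 ≈ 21.989 hours.

22.0 hours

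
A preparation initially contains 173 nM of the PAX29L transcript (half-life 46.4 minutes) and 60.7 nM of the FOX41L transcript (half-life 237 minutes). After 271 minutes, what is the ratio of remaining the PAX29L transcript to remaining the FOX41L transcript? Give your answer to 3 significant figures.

0.110

PAX29L transcript: 173 × (1/2)^(271/46.4) = 173 × (1/2)^5.8405 ≈ 3.0191 nM.
FOX41L transcript: 60.7 × (1/2)^(271/237) = 60.7 × (1/2)^1.1435 ≈ 27.477 nM.
Ratio ≈ 3.0191 / 27.477 ≈ 0.10988.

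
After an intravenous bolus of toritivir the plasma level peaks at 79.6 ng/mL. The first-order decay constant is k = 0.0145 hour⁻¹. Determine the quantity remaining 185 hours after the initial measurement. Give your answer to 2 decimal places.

t½ = ln 2 / k = 0.69315 / 0.0145 ≈ 47.803 hours.
Number of half-lives: n = 185/47.803 ≈ 3.87.
Remaining = 79.6 × (1/2)^3.87 = 79.6 × 0.068392 ≈ 5.444 ng/mL.

5.44 ng/mL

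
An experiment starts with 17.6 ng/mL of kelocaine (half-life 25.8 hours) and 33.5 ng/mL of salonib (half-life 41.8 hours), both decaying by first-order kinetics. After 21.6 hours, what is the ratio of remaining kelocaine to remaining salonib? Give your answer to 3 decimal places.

0.421

kelocaine: 17.6 × (1/2)^(21.6/25.8) = 17.6 × (1/2)^0.83721 ≈ 9.8512 ng/mL.
salonib: 33.5 × (1/2)^(21.6/41.8) = 33.5 × (1/2)^0.51675 ≈ 23.415 ng/mL.
Ratio ≈ 9.8512 / 23.415 ≈ 0.42073.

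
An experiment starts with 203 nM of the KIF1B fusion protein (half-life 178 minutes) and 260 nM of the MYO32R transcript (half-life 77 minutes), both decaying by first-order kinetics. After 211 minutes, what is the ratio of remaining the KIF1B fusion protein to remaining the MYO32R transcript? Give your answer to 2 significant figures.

2.3

KIF1B fusion protein: 203 × (1/2)^(211/178) = 203 × (1/2)^1.1854 ≈ 89.26 nM.
MYO32R transcript: 260 × (1/2)^(211/77) = 260 × (1/2)^2.7403 ≈ 38.911 nM.
Ratio ≈ 89.26 / 38.911 ≈ 2.294.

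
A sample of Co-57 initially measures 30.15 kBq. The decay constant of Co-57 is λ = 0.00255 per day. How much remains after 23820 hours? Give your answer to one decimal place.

2.4 kBq

t½ = ln 2 / λ = 0.69315 / 0.00255 ≈ 271.82 days.
Convert the elapsed time: 23820 hours = 992.5 days.
Number of half-lives: n = 992.5/271.82 ≈ 3.6513.
Remaining = 30.15 × (1/2)^3.6513 = 30.15 × 0.079589 ≈ 2.3996 kBq.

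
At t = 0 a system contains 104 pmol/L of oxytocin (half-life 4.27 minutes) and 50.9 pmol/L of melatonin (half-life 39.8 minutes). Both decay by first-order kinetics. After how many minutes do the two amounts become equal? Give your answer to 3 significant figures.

Set 104·(1/2)^(t/4.27) = 50.9·(1/2)^(t/39.8).
Taking log₂: log₂(104/50.9) = t·(1/4.27 − 1/39.8).
log₂(2.0432) = 1.0308; 1/4.27 − 1/39.8 = 0.20907.
t = 1.0308 / 0.20907 ≈ 4.9307 minutes.

4.93 minutes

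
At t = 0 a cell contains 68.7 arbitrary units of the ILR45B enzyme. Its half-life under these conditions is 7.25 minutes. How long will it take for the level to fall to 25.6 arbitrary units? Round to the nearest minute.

Fraction remaining = 25.6/68.7 ≈ 0.37263.
n = log₂(68.7/25.6) = ln(2.6836)/ln 2 ≈ 1.4242 half-lives.
t = n × t½ = 1.4242 × 7.25 ≈ 10.325 minutes.

10 minutes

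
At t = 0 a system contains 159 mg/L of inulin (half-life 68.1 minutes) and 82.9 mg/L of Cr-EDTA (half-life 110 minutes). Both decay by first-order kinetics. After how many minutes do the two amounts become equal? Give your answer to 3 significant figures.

168 minutes

Set 159·(1/2)^(t/68.1) = 82.9·(1/2)^(t/110).
Taking log₂: log₂(159/82.9) = t·(1/68.1 − 1/110).
log₂(1.918) = 0.93958; 1/68.1 − 1/110 = 0.0055934.
t = 0.93958 / 0.0055934 ≈ 167.98 minutes.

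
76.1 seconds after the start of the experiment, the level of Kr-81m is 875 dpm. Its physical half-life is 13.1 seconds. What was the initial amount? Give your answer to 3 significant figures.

49100 dpm

Number of half-lives elapsed: n = 76.1/13.1 ≈ 5.8092.
A₀ = A × 2^n = 875 × 2^5.8092 = 875 × 56.07 ≈ 49061 dpm.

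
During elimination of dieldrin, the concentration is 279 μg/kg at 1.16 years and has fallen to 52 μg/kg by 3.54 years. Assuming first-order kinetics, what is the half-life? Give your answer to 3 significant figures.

0.982 years

Over Δt = 3.54 − 1.16 = 2.38 years, the level fell by a factor of 279/52 ≈ 5.3654.
n = log₂(5.3654) ≈ 2.4237 half-lives, so t½ = 2.38/2.4237 ≈ 0.98198 years.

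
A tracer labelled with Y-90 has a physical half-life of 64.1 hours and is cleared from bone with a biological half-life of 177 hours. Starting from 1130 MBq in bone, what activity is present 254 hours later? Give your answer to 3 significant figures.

26.8 MBq

1/t_eff = 1/t_phys + 1/t_biol = 1/64.1 + 1/177 = 0.02125 per hour.
t_eff = 64.1 × 177 / (64.1 + 177) ≈ 47.058 hours.
Remaining = 1130 × (1/2)^(254/47.058) = 1130 × (1/2)^5.3976 ≈ 26.807 MBq.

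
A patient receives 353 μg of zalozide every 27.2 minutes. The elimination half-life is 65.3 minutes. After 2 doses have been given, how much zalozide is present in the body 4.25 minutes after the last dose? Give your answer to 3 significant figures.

The 2 doses were given 31.45, 4.25 minutes ago.
Total = 353·(1/2)^(31.45/65.3) + 353·(1/2)^(4.25/65.3)
      = 252.81 + 337.43 ≈ 590.24 μg.

590 μg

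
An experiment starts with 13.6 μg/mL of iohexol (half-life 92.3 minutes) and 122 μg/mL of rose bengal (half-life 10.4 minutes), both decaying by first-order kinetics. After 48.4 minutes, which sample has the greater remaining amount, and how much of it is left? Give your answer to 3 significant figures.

iohexol, 9.46 μg/mL

iohexol: 13.6 × (1/2)^0.52438 ≈ 9.4555 μg/mL.
rose bengal: 122 × (1/2)^4.6538 ≈ 4.8463 μg/mL.
Iohexol has more remaining, at ≈ 9.4555 μg/mL.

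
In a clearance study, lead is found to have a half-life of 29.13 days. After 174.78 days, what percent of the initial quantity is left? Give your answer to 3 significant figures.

n = 174.78/29.13 ≈ 6 half-lives.
Fraction remaining = (1/2)^6 ≈ 0.015625, i.e. 1.5625%.

1.56%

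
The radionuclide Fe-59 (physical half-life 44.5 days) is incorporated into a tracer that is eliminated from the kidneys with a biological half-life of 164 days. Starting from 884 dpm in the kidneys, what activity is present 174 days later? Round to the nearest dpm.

1/t_eff = 1/t_phys + 1/t_biol = 1/44.5 + 1/164 = 0.028569 per day.
t_eff = 44.5 × 164 / (44.5 + 164) ≈ 35.002 days.
Remaining = 884 × (1/2)^(174/35.002) = 884 × (1/2)^4.9711 ≈ 28.184 dpm.

28 dpm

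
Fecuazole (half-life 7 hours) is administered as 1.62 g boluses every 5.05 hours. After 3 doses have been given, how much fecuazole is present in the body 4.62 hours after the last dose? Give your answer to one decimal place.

The 3 doses were given 14.72, 9.67, 4.62 hours ago.
Total = 1.62·(1/2)^(14.72/7) + 1.62·(1/2)^(9.67/7) + 1.62·(1/2)^(4.62/7)
      = 0.37713 + 0.62182 + 1.0253 ≈ 2.0242 g.

2.0 g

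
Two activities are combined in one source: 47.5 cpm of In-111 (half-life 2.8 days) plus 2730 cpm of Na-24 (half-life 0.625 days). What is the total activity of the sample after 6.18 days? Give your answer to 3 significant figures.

13.2 cpm

In-111: 47.5 × (1/2)^(6.18/2.8) = 47.5 × (1/2)^2.2071 ≈ 10.287 cpm.
Na-24: 2730 × (1/2)^(6.18/0.625) = 2730 × (1/2)^9.888 ≈ 2.8812 cpm.
Total = 10.287 + 2.8812 ≈ 13.168 cpm.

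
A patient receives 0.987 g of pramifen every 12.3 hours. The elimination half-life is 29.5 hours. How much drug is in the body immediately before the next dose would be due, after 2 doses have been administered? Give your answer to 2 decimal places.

The 2 doses were given 24.6, 12.3 hours ago.
Total = 0.987·(1/2)^(24.6/29.5) + 0.987·(1/2)^(12.3/29.5)
      = 0.55372 + 0.73927 ≈ 1.293 g.

1.29 g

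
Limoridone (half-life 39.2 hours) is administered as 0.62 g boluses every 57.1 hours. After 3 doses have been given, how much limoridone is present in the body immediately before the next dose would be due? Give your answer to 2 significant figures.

0.34 g

The 3 doses were given 171.3, 114.2, 57.1 hours ago.
Total = 0.62·(1/2)^(171.3/39.2) + 0.62·(1/2)^(114.2/39.2) + 0.62·(1/2)^(57.1/39.2)
      = 0.029986 + 0.082302 + 0.22589 ≈ 0.33818 g.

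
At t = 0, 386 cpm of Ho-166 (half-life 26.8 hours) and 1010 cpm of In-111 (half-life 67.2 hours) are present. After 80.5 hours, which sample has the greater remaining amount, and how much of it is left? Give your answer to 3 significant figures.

Ho-166: 386 × (1/2)^3.0037 ≈ 48.125 cpm.
In-111: 1010 × (1/2)^1.1979 ≈ 440.26 cpm.
In-111 has more remaining, at ≈ 440.26 cpm.

In-111, 440 cpm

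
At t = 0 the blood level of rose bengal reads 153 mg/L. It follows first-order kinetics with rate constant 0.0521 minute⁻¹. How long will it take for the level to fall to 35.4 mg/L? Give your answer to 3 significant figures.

28.1 minutes

t½ = ln 2 / k = 0.69315 / 0.0521 ≈ 13.304 minutes.
Fraction remaining = 35.4/153 ≈ 0.23137.
n = log₂(153/35.4) = ln(4.322)/ln 2 ≈ 2.1117 half-lives.
t = n × t½ = 2.1117 × 13.304 ≈ 28.095 minutes.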